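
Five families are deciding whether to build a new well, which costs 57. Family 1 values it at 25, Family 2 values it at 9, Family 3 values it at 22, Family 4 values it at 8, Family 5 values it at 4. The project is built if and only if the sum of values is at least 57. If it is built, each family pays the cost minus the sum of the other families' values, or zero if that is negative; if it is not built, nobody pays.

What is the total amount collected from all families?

Total value 68 ≥ cost 57, so it is built.
Family 1: others sum to 43; max(0, 57 - 43) = 14.
Family 2: others sum to 59; max(0, 57 - 59) = 0.
Family 3: others sum to 46; max(0, 57 - 46) = 11.
Family 4: others sum to 60; max(0, 57 - 60) = 0.
Family 5: others sum to 64; max(0, 57 - 64) = 0.
Total collected = 14 + 0 + 11 + 0 + 0 = 25.

25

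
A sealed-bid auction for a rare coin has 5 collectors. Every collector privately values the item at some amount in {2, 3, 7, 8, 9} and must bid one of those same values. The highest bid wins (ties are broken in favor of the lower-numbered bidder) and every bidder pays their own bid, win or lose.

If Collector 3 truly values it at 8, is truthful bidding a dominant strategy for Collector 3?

Consider the case where Collector 1 bids 2, Collector 2 bids 2, Collector 4 bids 2 and Collector 5 bids 2.
Truthful bid 8: wins, pays 8, utility 8 - 8 = 0.
Bid 3 instead: wins, pays 3, utility 8 - 3 = 5.
Since 5 > 0, bidding 3 is strictly better here, so truthful bidding is not dominant.

No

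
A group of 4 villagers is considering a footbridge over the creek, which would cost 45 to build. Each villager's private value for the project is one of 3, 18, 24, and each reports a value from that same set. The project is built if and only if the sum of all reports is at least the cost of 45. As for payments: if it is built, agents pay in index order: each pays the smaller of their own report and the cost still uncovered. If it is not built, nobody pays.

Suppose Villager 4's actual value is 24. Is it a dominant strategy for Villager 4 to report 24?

Yes

Check each profile of the others' reports and compare truth against every alternative report.
Others report (3, 3, 18): truth gives 3, best alternative gives 0.
Others report (3, 18, 3): truth gives 3, best alternative gives 0.
Others report (18, 3, 3): truth gives 3, best alternative gives 0.
Others report (3, 18, 24): truth gives 24, best alternative gives 24.
Others report (3, 24, 18): truth gives 24, best alternative gives 24.
Others report (3, 24, 24): truth gives 24, best alternative gives 24.
(Remaining 21 profiles checked similarly; truth is weakly best in each.)
In every case the truthful report is at least as good as any alternative, so it is a dominant strategy.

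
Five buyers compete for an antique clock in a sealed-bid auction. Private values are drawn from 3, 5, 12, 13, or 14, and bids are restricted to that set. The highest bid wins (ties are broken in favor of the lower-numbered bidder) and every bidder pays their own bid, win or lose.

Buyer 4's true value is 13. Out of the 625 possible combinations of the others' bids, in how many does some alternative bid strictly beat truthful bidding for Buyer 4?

Others bid (3, 3, 3, 3): truth gives 0; bid 5 gives 8 > 0. Violating.
Others bid (3, 3, 3, 5): truth gives 0; bid 5 gives 8 > 0. Violating.
Others bid (3, 3, 3, 12): truth gives 0; bid 12 gives 1 > 0. Violating.
Others bid (3, 3, 3, 14): truth gives -13; bid 14 gives -1 > -13. Violating.
Others bid (3, 3, 3, 13): truth gives 0; no alternative beats it.
Others bid (3, 3, 5, 13): truth gives 0; no alternative beats it.
(Checking all 625 profiles: 541 have a profitable deviation, 84 do not.)

541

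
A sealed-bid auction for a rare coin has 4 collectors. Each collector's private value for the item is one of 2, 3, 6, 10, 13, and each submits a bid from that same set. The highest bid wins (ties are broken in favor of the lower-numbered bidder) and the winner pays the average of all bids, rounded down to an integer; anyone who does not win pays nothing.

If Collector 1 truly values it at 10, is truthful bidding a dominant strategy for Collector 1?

Consider the case where Collector 2 bids 2, Collector 3 bids 2 and Collector 4 bids 2.
Truthful bid 10: wins, pays 4, utility 10 - 4 = 6.
Bid 2 instead: wins, pays 2, utility 10 - 2 = 8.
Since 8 > 6, bidding 2 is strictly better here, so truthful bidding is not dominant.

No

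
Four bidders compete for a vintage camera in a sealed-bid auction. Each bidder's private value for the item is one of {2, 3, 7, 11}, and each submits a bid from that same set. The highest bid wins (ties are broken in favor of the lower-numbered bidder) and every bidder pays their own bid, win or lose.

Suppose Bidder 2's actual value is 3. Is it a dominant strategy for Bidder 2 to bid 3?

No

Consider the case where Bidder 1 bids 2, Bidder 3 bids 2 and Bidder 4 bids 7.
Truthful bid 3: loses but pays 3, utility -3.
Bid 2 instead: loses but pays 2, utility -2.
Since -2 > -3, bidding 2 is strictly better here, so truthful bidding is not dominant.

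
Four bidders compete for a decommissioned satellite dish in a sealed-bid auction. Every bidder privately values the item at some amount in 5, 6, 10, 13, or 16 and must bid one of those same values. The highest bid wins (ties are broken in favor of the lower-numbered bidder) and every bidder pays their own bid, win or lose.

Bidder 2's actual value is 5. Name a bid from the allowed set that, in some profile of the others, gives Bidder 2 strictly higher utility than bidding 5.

Suppose Bidder 1 bids 5, Bidder 3 bids 5 and Bidder 4 bids 5.
Bid 5: loses but pays 5, utility -5.
Bid 6: wins, pays 6, utility 5 - 6 = -1.
So bidding 6 beats truth here (-1 > -5).

6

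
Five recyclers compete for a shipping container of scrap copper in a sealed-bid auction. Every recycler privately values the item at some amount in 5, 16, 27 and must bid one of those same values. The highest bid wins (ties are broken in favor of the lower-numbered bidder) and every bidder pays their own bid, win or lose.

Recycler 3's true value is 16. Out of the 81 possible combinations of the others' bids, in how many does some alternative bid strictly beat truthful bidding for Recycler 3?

77

Others bid (5, 5, 5, 27): truth gives -16; bid 5 gives -5 > -16. Violating.
Others bid (5, 5, 16, 27): truth gives -16; bid 5 gives -5 > -16. Violating.
Others bid (5, 5, 27, 5): truth gives -16; bid 5 gives -5 > -16. Violating.
Others bid (5, 5, 27, 16): truth gives -16; bid 5 gives -5 > -16. Violating.
Others bid (5, 5, 5, 5): truth gives 0; no alternative beats it.
Others bid (5, 5, 5, 16): truth gives 0; no alternative beats it.
(Checking all 81 profiles: 77 have a profitable deviation, 4 do not.)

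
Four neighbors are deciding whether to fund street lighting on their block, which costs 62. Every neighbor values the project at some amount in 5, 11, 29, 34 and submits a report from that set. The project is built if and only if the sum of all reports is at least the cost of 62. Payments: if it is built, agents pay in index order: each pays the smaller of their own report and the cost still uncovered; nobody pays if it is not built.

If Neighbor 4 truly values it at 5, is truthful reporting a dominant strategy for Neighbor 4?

Yes

Check each profile of the others' reports and compare truth against every alternative report.
Others report (11, 11, 29): truth gives 0, best alternative gives -6.
Others report (11, 29, 11): truth gives 0, best alternative gives -6.
Others report (29, 11, 11): truth gives 0, best alternative gives -6.
Others report (11, 11, 34): truth gives 0, best alternative gives -1.
Others report (11, 34, 11): truth gives 0, best alternative gives -1.
Others report (34, 11, 11): truth gives 0, best alternative gives -1.
(Remaining 58 profiles checked similarly; truth is weakly best in each.)
In every case the truthful report is at least as good as any alternative, so it is a dominant strategy.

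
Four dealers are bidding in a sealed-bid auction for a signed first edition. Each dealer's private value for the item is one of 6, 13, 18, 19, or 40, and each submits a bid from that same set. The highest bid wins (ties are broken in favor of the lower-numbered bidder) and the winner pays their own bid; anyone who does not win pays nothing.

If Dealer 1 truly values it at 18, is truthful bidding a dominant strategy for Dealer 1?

Consider the case where Dealer 2 bids 6, Dealer 3 bids 6 and Dealer 4 bids 6.
Truthful bid 18: wins, pays 18, utility 18 - 18 = 0.
Bid 6 instead: wins, pays 6, utility 18 - 6 = 12.
Since 12 > 0, bidding 6 is strictly better here, so truthful bidding is not dominant.

No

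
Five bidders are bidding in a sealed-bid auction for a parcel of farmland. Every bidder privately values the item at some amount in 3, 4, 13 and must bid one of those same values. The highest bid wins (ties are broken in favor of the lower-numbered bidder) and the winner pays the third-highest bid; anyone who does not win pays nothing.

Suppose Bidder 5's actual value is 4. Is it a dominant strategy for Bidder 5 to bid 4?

No

Consider the case where Bidder 1 bids 3, Bidder 2 bids 3, Bidder 3 bids 3 and Bidder 4 bids 4.
Truthful bid 4: loses, pays 0, utility 0.
Bid 13 instead: wins, pays 3, utility 4 - 3 = 1.
Since 1 > 0, bidding 13 is strictly better here, so truthful bidding is not dominant.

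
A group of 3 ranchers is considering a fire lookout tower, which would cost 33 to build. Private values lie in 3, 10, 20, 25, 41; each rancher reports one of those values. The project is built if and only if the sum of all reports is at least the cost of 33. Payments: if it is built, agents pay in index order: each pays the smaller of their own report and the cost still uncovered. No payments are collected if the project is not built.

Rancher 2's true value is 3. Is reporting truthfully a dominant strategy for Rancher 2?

Yes

Check each profile of the others' reports and compare truth against every alternative report.
Others report (3, 20): truth gives 0, best alternative gives -7.
Others report (3, 25): truth gives 0, best alternative gives -7.
Others report (3, 41): truth gives 0, best alternative gives -7.
Others report (10, 20): truth gives 0, best alternative gives -7.
Others report (10, 25): truth gives 0, best alternative gives -7.
Others report (10, 41): truth gives 0, best alternative gives -7.
(Remaining 19 profiles checked similarly; truth is weakly best in each.)
In every case the truthful report is at least as good as any alternative, so it is a dominant strategy.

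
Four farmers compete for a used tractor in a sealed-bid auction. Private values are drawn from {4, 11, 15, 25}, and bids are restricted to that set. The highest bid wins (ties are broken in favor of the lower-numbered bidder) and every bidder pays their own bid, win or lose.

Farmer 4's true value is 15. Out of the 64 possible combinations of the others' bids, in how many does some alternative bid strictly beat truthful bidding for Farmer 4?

57

Others bid (4, 4, 4): truth gives 0; bid 11 gives 4 > 0. Violating.
Others bid (4, 4, 15): truth gives -15; bid 4 gives -4 > -15. Violating.
Others bid (4, 4, 25): truth gives -15; bid 4 gives -4 > -15. Violating.
Others bid (4, 11, 15): truth gives -15; bid 4 gives -4 > -15. Violating.
Others bid (4, 4, 11): truth gives 0; no alternative beats it.
Others bid (4, 11, 4): truth gives 0; no alternative beats it.
(Checking all 64 profiles: 57 have a profitable deviation, 7 do not.)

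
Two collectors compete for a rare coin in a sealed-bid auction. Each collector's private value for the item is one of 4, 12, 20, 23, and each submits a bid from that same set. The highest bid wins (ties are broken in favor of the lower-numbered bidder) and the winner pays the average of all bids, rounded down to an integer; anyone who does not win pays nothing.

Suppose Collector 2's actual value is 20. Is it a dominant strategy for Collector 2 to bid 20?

No

Consider the case where Collector 1 bids 4.
Truthful bid 20: wins, pays 12, utility 20 - 12 = 8.
Bid 12 instead: wins, pays 8, utility 20 - 8 = 12.
Since 12 > 8, bidding 12 is strictly better here, so truthful bidding is not dominant.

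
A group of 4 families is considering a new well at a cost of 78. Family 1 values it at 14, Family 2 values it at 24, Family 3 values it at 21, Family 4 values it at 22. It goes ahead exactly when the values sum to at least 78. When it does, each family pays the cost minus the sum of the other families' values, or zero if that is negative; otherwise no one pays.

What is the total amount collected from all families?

Total value 81 ≥ cost 78, so it is built.
Family 1: others sum to 67; max(0, 78 - 67) = 11.
Family 2: others sum to 57; max(0, 78 - 57) = 21.
Family 3: others sum to 60; max(0, 78 - 60) = 18.
Family 4: others sum to 59; max(0, 78 - 59) = 19.
Total collected = 11 + 21 + 18 + 19 = 69.

69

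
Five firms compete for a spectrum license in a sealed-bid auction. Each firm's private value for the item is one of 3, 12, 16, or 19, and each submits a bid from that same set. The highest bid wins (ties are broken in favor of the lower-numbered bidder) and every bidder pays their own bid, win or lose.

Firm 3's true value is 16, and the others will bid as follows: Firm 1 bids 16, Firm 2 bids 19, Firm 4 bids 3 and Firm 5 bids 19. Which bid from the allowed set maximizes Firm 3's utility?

3

Bid 3: loses but pays 3, utility -3.
Bid 12: loses but pays 12, utility -12.
Bid 16: loses but pays 16, utility -16.
Bid 19: loses but pays 19, utility -19.
The best choice is 3 with utility -3.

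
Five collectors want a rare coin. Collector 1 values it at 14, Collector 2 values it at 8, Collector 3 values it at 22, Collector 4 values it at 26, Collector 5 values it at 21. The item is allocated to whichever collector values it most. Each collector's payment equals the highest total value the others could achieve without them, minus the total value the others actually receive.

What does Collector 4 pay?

Collector 4 has the highest value and receives the item.
Without Collector 4, the item would go to the next-highest value, 22, so the others could achieve 22.
With Collector 4 present and winning, the others receive nothing, so their total is 0.
Payment = 22 - 0 = 22.

22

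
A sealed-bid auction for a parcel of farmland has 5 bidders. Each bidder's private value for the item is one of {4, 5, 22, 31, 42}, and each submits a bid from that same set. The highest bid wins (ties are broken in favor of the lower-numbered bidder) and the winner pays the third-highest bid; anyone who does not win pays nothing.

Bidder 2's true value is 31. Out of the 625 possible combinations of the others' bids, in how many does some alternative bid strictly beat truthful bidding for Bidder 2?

Others bid (4, 4, 4, 42): truth gives 0; bid 42 gives 27 > 0. Violating.
Others bid (4, 4, 5, 42): truth gives 0; bid 42 gives 26 > 0. Violating.
Others bid (4, 4, 22, 42): truth gives 0; bid 42 gives 9 > 0. Violating.
Others bid (4, 4, 42, 4): truth gives 0; bid 42 gives 27 > 0. Violating.
Others bid (4, 4, 4, 4): truth gives 27; no alternative beats it.
Others bid (4, 4, 4, 5): truth gives 27; no alternative beats it.
(Checking all 625 profiles: 108 have a profitable deviation, 517 do not.)

108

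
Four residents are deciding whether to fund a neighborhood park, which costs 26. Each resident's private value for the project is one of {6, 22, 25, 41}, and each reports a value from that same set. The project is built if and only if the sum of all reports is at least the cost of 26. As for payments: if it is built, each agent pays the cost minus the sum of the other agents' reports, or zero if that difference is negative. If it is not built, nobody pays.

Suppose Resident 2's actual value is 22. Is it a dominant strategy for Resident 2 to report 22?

Yes

Check each profile of the others' reports and compare truth against every alternative report.
Others report (6, 6, 22): truth gives 22, best alternative gives 22.
Others report (6, 6, 25): truth gives 22, best alternative gives 22.
Others report (6, 6, 41): truth gives 22, best alternative gives 22.
Others report (6, 22, 6): truth gives 22, best alternative gives 22.
Others report (6, 22, 22): truth gives 22, best alternative gives 22.
Others report (6, 22, 25): truth gives 22, best alternative gives 22.
(Remaining 58 profiles checked similarly; truth is weakly best in each.)
In every case the truthful report is at least as good as any alternative, so it is a dominant strategy.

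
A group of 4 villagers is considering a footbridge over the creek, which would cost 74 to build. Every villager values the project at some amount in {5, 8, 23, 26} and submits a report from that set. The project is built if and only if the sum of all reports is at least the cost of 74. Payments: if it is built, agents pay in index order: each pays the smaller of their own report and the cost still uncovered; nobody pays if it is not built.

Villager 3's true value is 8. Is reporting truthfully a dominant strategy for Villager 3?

No

Consider the case where Villager 1 reports 23, Villager 2 reports 23 and Villager 4 reports 23.
Truthful report 8: project built, pays 8, utility 8 - 8 = 0.
Report 5 instead: project built, pays 5, utility 8 - 5 = 3.
Since 3 > 0, reporting 5 is strictly better here, so truthful reporting is not dominant.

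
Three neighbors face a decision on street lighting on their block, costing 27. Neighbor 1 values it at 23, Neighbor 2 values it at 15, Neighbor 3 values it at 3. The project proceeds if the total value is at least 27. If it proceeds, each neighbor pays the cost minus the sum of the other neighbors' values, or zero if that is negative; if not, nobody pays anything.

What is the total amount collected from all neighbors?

Total value 41 ≥ cost 27, so it is built.
Neighbor 1: others sum to 18; max(0, 27 - 18) = 9.
Neighbor 2: others sum to 26; max(0, 27 - 26) = 1.
Neighbor 3: others sum to 38; max(0, 27 - 38) = 0.
Total collected = 9 + 1 + 0 = 10.

10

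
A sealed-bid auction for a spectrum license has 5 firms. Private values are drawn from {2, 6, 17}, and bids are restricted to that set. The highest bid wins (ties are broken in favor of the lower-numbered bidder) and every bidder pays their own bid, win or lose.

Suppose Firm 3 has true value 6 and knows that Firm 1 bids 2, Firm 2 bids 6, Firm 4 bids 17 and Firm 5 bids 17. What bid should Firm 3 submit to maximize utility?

2

Bid 2: loses but pays 2, utility -2.
Bid 6: loses but pays 6, utility -6.
Bid 17: wins, pays 17, utility 6 - 17 = -11.
The best choice is 2 with utility -2.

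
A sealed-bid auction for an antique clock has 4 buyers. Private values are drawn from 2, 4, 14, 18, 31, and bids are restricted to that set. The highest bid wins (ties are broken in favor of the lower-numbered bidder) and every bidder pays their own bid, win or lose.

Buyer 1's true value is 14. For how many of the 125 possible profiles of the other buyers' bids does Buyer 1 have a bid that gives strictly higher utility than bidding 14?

Others bid (2, 2, 2): truth gives 0; bid 2 gives 12 > 0. Violating.
Others bid (2, 2, 4): truth gives 0; bid 4 gives 10 > 0. Violating.
Others bid (2, 2, 18): truth gives -14; bid 2 gives -2 > -14. Violating.
Others bid (2, 2, 31): truth gives -14; bid 2 gives -2 > -14. Violating.
Others bid (2, 2, 14): truth gives 0; no alternative beats it.
Others bid (2, 4, 14): truth gives 0; no alternative beats it.
(Checking all 125 profiles: 106 have a profitable deviation, 19 do not.)

106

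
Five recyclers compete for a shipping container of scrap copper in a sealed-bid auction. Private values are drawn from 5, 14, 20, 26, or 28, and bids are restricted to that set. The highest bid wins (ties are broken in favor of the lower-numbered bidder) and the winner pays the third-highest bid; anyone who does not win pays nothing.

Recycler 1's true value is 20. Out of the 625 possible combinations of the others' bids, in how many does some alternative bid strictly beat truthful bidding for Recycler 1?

64

Others bid (5, 5, 5, 26): truth gives 0; bid 26 gives 15 > 0. Violating.
Others bid (5, 5, 5, 28): truth gives 0; bid 28 gives 15 > 0. Violating.
Others bid (5, 5, 14, 26): truth gives 0; bid 26 gives 6 > 0. Violating.
Others bid (5, 5, 14, 28): truth gives 0; bid 28 gives 6 > 0. Violating.
Others bid (5, 5, 5, 5): truth gives 15; no alternative beats it.
Others bid (5, 5, 5, 14): truth gives 15; no alternative beats it.
(Checking all 625 profiles: 64 have a profitable deviation, 561 do not.)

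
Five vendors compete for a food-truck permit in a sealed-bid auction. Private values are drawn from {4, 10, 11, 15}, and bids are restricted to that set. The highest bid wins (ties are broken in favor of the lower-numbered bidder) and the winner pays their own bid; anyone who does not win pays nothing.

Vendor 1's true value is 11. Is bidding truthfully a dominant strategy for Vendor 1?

No

Consider the case where Vendor 2 bids 4, Vendor 3 bids 4, Vendor 4 bids 4 and Vendor 5 bids 4.
Truthful bid 11: wins, pays 11, utility 11 - 11 = 0.
Bid 4 instead: wins, pays 4, utility 11 - 4 = 7.
Since 7 > 0, bidding 4 is strictly better here, so truthful bidding is not dominant.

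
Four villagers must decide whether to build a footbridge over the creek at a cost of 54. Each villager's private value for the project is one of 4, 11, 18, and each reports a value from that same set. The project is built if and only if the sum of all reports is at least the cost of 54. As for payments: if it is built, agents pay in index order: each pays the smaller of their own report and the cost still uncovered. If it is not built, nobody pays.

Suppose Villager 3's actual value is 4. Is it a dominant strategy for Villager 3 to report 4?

Yes

Check each profile of the others' reports and compare truth against every alternative report.
Others report (11, 18, 18): truth gives 0, best alternative gives -7.
Others report (18, 11, 18): truth gives 0, best alternative gives -7.
Others report (18, 18, 11): truth gives 0, best alternative gives -7.
Others report (18, 18, 18): truth gives 0, best alternative gives -7.
Others report (4, 4, 4): truth gives 0, best alternative gives 0.
Others report (4, 4, 11): truth gives 0, best alternative gives 0.
(Remaining 21 profiles checked similarly; truth is weakly best in each.)
In every case the truthful report is at least as good as any alternative, so it is a dominant strategy.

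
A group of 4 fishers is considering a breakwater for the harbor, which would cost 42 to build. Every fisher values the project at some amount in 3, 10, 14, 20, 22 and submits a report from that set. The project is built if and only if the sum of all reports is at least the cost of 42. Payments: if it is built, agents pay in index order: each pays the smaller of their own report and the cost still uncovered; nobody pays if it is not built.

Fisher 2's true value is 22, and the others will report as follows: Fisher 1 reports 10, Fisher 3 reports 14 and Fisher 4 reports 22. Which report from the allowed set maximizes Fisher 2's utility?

3

Report 3: project built, pays 3, utility 22 - 3 = 19.
Report 10: project built, pays 10, utility 22 - 10 = 12.
Report 14: project built, pays 14, utility 22 - 14 = 8.
Report 20: project built, pays 20, utility 22 - 20 = 2.
Report 22: project built, pays 22, utility 22 - 22 = 0.
The best choice is 3 with utility 19.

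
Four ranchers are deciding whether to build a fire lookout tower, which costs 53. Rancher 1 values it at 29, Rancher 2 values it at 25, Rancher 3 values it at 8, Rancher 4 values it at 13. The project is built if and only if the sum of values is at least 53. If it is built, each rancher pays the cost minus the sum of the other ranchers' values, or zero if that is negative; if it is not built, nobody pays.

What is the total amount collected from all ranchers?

Total value 75 ≥ cost 53, so it is built.
Rancher 1: others sum to 46; max(0, 53 - 46) = 7.
Rancher 2: others sum to 50; max(0, 53 - 50) = 3.
Rancher 3: others sum to 67; max(0, 53 - 67) = 0.
Rancher 4: others sum to 62; max(0, 53 - 62) = 0.
Total collected = 7 + 3 + 0 + 0 = 10.

10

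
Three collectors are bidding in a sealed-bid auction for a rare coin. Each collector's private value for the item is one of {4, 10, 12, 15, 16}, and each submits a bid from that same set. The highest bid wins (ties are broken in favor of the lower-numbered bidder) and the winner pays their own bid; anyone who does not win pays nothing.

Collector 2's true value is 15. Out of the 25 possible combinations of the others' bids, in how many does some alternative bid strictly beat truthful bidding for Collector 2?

Others bid (4, 4): truth gives 0; bid 10 gives 5 > 0. Violating.
Others bid (4, 10): truth gives 0; bid 10 gives 5 > 0. Violating.
Others bid (4, 12): truth gives 0; bid 12 gives 3 > 0. Violating.
Others bid (10, 4): truth gives 0; bid 12 gives 3 > 0. Violating.
Others bid (4, 15): truth gives 0; no alternative beats it.
Others bid (4, 16): truth gives 0; no alternative beats it.
(Checking all 25 profiles: 6 have a profitable deviation, 19 do not.)

6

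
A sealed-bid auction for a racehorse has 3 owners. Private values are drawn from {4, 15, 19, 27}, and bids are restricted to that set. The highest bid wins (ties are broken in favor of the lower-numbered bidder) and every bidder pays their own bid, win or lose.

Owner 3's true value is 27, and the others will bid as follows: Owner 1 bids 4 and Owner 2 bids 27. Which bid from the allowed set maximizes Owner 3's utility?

Bid 4: loses but pays 4, utility -4.
Bid 15: loses but pays 15, utility -15.
Bid 19: loses but pays 19, utility -19.
Bid 27: loses but pays 27, utility -27.
The best choice is 4 with utility -4.

4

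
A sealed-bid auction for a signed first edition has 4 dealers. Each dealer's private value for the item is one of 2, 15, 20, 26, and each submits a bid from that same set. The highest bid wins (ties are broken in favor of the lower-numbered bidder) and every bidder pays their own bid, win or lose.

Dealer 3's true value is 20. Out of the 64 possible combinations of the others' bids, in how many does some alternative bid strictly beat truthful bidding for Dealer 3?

54

Others bid (2, 2, 2): truth gives 0; bid 15 gives 5 > 0. Violating.
Others bid (2, 2, 15): truth gives 0; bid 15 gives 5 > 0. Violating.
Others bid (2, 2, 26): truth gives -20; bid 2 gives -2 > -20. Violating.
Others bid (2, 15, 26): truth gives -20; bid 2 gives -2 > -20. Violating.
Others bid (2, 2, 20): truth gives 0; no alternative beats it.
Others bid (2, 15, 2): truth gives 0; no alternative beats it.
(Checking all 64 profiles: 54 have a profitable deviation, 10 do not.)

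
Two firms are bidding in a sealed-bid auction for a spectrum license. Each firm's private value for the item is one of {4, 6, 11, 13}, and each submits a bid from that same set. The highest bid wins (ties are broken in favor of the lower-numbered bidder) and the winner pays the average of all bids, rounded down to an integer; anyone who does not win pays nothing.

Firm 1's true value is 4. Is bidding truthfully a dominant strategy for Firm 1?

Check each profile of the others' bids and compare truth against every alternative bid.
Others bid (6): truth gives 0, best alternative gives -2.
Others bid (4): truth gives 0, best alternative gives -1.
Others bid (11): truth gives 0, best alternative gives 0.
Others bid (13): truth gives 0, best alternative gives 0.
In every case the truthful bid is at least as good as any alternative, so it is a dominant strategy.

Yes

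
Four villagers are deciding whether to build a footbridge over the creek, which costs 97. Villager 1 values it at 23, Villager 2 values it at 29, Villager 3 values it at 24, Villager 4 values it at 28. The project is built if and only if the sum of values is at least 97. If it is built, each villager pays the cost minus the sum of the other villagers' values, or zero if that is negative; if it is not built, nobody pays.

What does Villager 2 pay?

22

Total value 104 ≥ cost 97, so the project is built.
The other villagers' values sum to 75.
Cost minus that sum is 97 - 75 = 22.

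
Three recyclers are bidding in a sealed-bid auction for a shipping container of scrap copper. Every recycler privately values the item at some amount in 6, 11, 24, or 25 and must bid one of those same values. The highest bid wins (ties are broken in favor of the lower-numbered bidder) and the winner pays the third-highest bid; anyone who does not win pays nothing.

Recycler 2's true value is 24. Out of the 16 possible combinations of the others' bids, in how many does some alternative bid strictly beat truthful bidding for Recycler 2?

Others bid (6, 25): truth gives 0; bid 25 gives 18 > 0. Violating.
Others bid (11, 25): truth gives 0; bid 25 gives 13 > 0. Violating.
Others bid (24, 6): truth gives 0; bid 25 gives 18 > 0. Violating.
Others bid (24, 11): truth gives 0; bid 25 gives 13 > 0. Violating.
Others bid (6, 6): truth gives 18; no alternative beats it.
Others bid (6, 11): truth gives 18; no alternative beats it.
(Checking all 16 profiles: 4 have a profitable deviation, 12 do not.)

4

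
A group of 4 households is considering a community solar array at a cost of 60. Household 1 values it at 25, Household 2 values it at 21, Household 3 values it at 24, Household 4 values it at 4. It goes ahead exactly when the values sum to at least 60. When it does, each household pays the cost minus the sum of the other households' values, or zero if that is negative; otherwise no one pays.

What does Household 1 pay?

11

Total value 74 ≥ cost 60, so the project is built.
The other households' values sum to 49.
Cost minus that sum is 60 - 49 = 11.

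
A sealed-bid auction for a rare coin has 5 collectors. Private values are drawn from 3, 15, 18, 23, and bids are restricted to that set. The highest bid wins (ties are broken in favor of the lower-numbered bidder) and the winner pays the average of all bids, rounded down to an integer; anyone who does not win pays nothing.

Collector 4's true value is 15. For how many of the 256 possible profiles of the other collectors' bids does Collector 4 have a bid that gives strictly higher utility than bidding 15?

Others bid (3, 3, 3, 18): truth gives 0; bid 18 gives 6 > 0. Violating.
Others bid (3, 3, 3, 23): truth gives 0; bid 23 gives 4 > 0. Violating.
Others bid (3, 3, 15, 3): truth gives 0; bid 18 gives 7 > 0. Violating.
Others bid (3, 3, 15, 15): truth gives 0; bid 18 gives 5 > 0. Violating.
Others bid (3, 3, 3, 3): truth gives 10; no alternative beats it.
Others bid (3, 3, 3, 15): truth gives 8; no alternative beats it.
(Checking all 256 profiles: 54 have a profitable deviation, 202 do not.)

54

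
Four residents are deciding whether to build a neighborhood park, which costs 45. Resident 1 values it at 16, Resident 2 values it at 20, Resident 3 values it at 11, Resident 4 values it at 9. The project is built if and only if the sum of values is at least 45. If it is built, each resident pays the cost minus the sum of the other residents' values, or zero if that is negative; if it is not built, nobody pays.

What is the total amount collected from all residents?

14

Total value 56 ≥ cost 45, so it is built.
Resident 1: others sum to 40; max(0, 45 - 40) = 5.
Resident 2: others sum to 36; max(0, 45 - 36) = 9.
Resident 3: others sum to 45; max(0, 45 - 45) = 0.
Resident 4: others sum to 47; max(0, 45 - 47) = 0.
Total collected = 5 + 9 + 0 + 0 = 14.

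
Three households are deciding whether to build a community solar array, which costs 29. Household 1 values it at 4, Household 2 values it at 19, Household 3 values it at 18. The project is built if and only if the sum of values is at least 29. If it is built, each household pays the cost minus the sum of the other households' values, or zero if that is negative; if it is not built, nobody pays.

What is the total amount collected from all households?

13

Total value 41 ≥ cost 29, so it is built.
Household 1: others sum to 37; max(0, 29 - 37) = 0.
Household 2: others sum to 22; max(0, 29 - 22) = 7.
Household 3: others sum to 23; max(0, 29 - 23) = 6.
Total collected = 0 + 7 + 6 = 13.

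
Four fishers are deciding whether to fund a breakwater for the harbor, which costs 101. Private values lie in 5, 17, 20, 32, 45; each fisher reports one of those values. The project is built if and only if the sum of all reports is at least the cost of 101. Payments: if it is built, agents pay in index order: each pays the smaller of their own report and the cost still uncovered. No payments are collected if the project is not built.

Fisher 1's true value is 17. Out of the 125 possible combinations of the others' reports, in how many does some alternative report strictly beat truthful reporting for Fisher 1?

20

Others report (17, 45, 45): truth gives 0; report 5 gives 12 > 0. Violating.
Others report (20, 32, 45): truth gives 0; report 5 gives 12 > 0. Violating.
Others report (20, 45, 32): truth gives 0; report 5 gives 12 > 0. Violating.
Others report (20, 45, 45): truth gives 0; report 5 gives 12 > 0. Violating.
Others report (5, 5, 5): truth gives 0; no alternative beats it.
Others report (5, 5, 17): truth gives 0; no alternative beats it.
(Checking all 125 profiles: 20 have a profitable deviation, 105 do not.)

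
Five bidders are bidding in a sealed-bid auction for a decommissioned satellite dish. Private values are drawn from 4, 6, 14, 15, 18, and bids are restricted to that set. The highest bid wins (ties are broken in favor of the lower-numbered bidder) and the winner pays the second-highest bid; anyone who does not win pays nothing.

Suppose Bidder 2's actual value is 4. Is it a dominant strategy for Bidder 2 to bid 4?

Yes

Check each profile of the others' bids and compare truth against every alternative bid.
Others bid (4, 4, 4, 6): truth gives 0, best alternative gives -2.
Others bid (4, 4, 6, 4): truth gives 0, best alternative gives -2.
Others bid (4, 4, 6, 6): truth gives 0, best alternative gives -2.
Others bid (4, 6, 4, 4): truth gives 0, best alternative gives -2.
Others bid (4, 6, 4, 6): truth gives 0, best alternative gives -2.
Others bid (4, 6, 6, 4): truth gives 0, best alternative gives -2.
(Remaining 619 profiles checked similarly; truth is weakly best in each.)
In every case the truthful bid is at least as good as any alternative, so it is a dominant strategy.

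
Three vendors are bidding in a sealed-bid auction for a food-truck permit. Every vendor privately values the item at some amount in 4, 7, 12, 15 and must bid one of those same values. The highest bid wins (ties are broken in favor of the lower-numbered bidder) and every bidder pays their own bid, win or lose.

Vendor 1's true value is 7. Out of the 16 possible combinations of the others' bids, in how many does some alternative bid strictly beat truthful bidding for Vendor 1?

Others bid (4, 4): truth gives 0; bid 4 gives 3 > 0. Violating.
Others bid (4, 12): truth gives -7; bid 4 gives -4 > -7. Violating.
Others bid (4, 15): truth gives -7; bid 4 gives -4 > -7. Violating.
Others bid (7, 12): truth gives -7; bid 4 gives -4 > -7. Violating.
Others bid (4, 7): truth gives 0; no alternative beats it.
Others bid (7, 4): truth gives 0; no alternative beats it.
(Checking all 16 profiles: 13 have a profitable deviation, 3 do not.)

13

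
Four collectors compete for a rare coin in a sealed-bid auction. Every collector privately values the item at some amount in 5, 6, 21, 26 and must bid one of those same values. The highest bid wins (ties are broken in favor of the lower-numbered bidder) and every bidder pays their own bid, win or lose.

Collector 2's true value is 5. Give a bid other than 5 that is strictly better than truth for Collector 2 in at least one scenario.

Suppose Collector 1 bids 5, Collector 3 bids 5 and Collector 4 bids 5.
Bid 5: loses but pays 5, utility -5.
Bid 6: wins, pays 6, utility 5 - 6 = -1.
So bidding 6 beats truth here (-1 > -5).

6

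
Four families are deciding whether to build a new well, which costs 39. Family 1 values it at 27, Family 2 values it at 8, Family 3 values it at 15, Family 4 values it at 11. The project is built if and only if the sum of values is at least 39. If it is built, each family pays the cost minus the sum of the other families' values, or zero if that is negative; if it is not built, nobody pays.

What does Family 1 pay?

5

Total value 61 ≥ cost 39, so the project is built.
The other families' values sum to 34.
Cost minus that sum is 39 - 34 = 5.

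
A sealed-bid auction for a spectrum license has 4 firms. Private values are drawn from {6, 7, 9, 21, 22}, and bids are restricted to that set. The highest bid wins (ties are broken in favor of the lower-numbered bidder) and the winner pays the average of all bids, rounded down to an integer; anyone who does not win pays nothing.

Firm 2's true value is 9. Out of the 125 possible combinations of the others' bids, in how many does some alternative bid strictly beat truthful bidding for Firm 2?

3

Others bid (6, 6, 7): truth gives 2; bid 7 gives 3 > 2. Violating.
Others bid (6, 7, 6): truth gives 2; bid 7 gives 3 > 2. Violating.
Others bid (6, 7, 7): truth gives 2; bid 7 gives 3 > 2. Violating.
Others bid (6, 6, 6): truth gives 3; no alternative beats it.
Others bid (6, 6, 9): truth gives 2; no alternative beats it.
(Checking all 125 profiles: 3 have a profitable deviation, 122 do not.)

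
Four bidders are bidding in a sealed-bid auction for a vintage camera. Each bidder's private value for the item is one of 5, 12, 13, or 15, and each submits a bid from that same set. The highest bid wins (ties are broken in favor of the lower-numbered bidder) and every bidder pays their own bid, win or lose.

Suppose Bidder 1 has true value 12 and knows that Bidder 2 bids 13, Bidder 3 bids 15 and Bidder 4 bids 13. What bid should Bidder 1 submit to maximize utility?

Bid 5: loses but pays 5, utility -5.
Bid 12: loses but pays 12, utility -12.
Bid 13: loses but pays 13, utility -13.
Bid 15: wins, pays 15, utility 12 - 15 = -3.
The best choice is 15 with utility -3.

15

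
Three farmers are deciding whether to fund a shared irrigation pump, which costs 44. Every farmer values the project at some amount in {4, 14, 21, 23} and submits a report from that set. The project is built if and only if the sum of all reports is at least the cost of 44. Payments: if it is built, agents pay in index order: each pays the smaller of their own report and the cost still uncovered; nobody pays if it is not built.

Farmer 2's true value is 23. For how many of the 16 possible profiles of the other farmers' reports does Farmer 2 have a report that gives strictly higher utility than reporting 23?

Others report (4, 21): truth gives 0; report 21 gives 2 > 0. Violating.
Others report (4, 23): truth gives 0; report 21 gives 2 > 0. Violating.
Others report (14, 14): truth gives 0; report 21 gives 2 > 0. Violating.
Others report (14, 21): truth gives 0; report 14 gives 9 > 0. Violating.
Others report (4, 4): truth gives 0; no alternative beats it.
Others report (4, 14): truth gives 0; no alternative beats it.
(Checking all 16 profiles: 12 have a profitable deviation, 4 do not.)

12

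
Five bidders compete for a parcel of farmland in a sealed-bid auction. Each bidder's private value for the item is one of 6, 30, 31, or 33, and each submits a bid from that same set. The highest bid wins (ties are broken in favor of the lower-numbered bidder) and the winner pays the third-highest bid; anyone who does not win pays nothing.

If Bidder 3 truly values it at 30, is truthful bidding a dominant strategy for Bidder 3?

Consider the case where Bidder 1 bids 6, Bidder 2 bids 6, Bidder 4 bids 6 and Bidder 5 bids 31.
Truthful bid 30: loses, pays 0, utility 0.
Bid 31 instead: wins, pays 6, utility 30 - 6 = 24.
Since 24 > 0, bidding 31 is strictly better here, so truthful bidding is not dominant.

No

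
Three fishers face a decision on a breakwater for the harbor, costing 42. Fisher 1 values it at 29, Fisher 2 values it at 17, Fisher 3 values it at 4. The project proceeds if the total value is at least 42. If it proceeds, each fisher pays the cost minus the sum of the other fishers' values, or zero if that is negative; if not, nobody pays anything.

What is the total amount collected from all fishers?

30

Total value 50 ≥ cost 42, so it is built.
Fisher 1: others sum to 21; max(0, 42 - 21) = 21.
Fisher 2: others sum to 33; max(0, 42 - 33) = 9.
Fisher 3: others sum to 46; max(0, 42 - 46) = 0.
Total collected = 21 + 9 + 0 = 30.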